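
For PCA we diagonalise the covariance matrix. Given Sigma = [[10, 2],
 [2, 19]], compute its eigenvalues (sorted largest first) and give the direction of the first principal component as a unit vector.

Step 1 — characteristic polynomial of 2×2 Sigma:
  det(Sigma - λI) = λ² - trace · λ + det = 0.
  trace = 10 + 19 = 29, det = 10·19 - (2)² = 186.
Step 2 — discriminant:
  Δ = trace² - 4·det = 841 - 744 = 97.
Step 3 — eigenvalues:
  λ = (trace ± √Δ)/2 = (29 ± 9.8489)/2,
  λ_1 = 19.4244,  λ_2 = 9.5756.

Step 4 — unit eigenvector for λ_1: solve (Sigma - λ_1 I)v = 0. First row:
  (10 - 19.4244)·v_x + (2)·v_y = 0, i.e. (-9.4244)·v_x + (2)·v_y = 0,
  so v ∝ (b, λ_1 - a) = (2, 9.4244) = u.
  ||u|| = √((2)² + (9.4244)²) = √(92.8199) ≈ 9.6343,
  v_1 = u/||u|| ≈ (0.2076, 0.9782) (||v_1|| = 1).

λ_1 = 19.4244,  λ_2 = 9.5756;  v_1 ≈ (0.2076, 0.9782)


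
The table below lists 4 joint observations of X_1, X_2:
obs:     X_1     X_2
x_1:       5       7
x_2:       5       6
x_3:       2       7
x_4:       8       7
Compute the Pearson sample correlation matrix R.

Step 1 — column means:
  mean(X_1) = (5 + 5 + 2 + 8) / 4 = 20/4 = 5
  mean(X_2) = (7 + 6 + 7 + 7) / 4 = 27/4 = 6.75

Step 2 — sample variances and covariances s[i,j] = (1/(n-1)) · Σ_k (x_{k,i} - mean_i) · (x_{k,j} - mean_j), with n-1 = 3:
  s[X_1,X_1] = ((0)·(0) + (0)·(0) + (-3)·(-3) + (3)·(3)) / 3 = 18/3 = 6
  s[X_1,X_2] = ((0)·(0.25) + (0)·(-0.75) + (-3)·(0.25) + (3)·(0.25)) / 3 = 0/3 = 0
  s[X_2,X_2] = ((0.25)·(0.25) + (-0.75)·(-0.75) + (0.25)·(0.25) + (0.25)·(0.25)) / 3 = 0.75/3 = 0.25
  Sample standard deviations s_i = √(s[i,i]):
  s(X_1) = √(6) = 2.4495
  s(X_2) = √(0.25) = 0.5

Step 3 — r_{ij} = s_{ij} / (s_i · s_j):
  r[X_1,X_1] = 1 (diagonal).
  r[X_1,X_2] = 0 / (2.4495 · 0.5) = 0 / 1.2247 = 0
  r[X_2,X_2] = 1 (diagonal).

R is symmetric with unit diagonal. Assembling:

R = [[1, 0],
 [0, 1]]


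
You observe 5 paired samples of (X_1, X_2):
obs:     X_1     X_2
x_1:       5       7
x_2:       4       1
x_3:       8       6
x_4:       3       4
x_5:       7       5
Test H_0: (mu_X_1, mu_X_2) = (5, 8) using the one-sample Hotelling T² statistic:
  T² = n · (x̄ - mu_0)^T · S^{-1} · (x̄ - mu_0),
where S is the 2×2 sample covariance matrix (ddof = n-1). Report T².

Step 1 — sample mean vector:
  mean(X_1) = (5 + 4 + 8 + 3 + 7) / 5 = 27/5 = 5.4
  mean(X_2) = (7 + 1 + 6 + 4 + 5) / 5 = 23/5 = 4.6
  x̄ = (5.4, 4.6),  deviation x̄ - mu_0 = (5.4, 4.6) - (5, 8) = (0.4, -3.4).

Step 2 — sample covariance matrix, S[i,j] = (1/(n-1)) · Σ_k (x_{k,i} - mean_i) · (x_{k,j} - mean_j), divisor n-1 = 4:
  S[X_1,X_1] = ((-0.4)·(-0.4) + (-1.4)·(-1.4) + (2.6)·(2.6) + (-2.4)·(-2.4) + (1.6)·(1.6)) / 4 = 17.2/4 = 4.3
  S[X_1,X_2] = ((-0.4)·(2.4) + (-1.4)·(-3.6) + (2.6)·(1.4) + (-2.4)·(-0.6) + (1.6)·(0.4)) / 4 = 9.8/4 = 2.45
  S[X_2,X_2] = ((2.4)·(2.4) + (-3.6)·(-3.6) + (1.4)·(1.4) + (-0.6)·(-0.6) + (0.4)·(0.4)) / 4 = 21.2/4 = 5.3
  S = [[4.3, 2.45],
 [2.45, 5.3]].

Step 3 — invert S. det(S) = 4.3·5.3 - (2.45)² = 16.7875.
  S^{-1} = (1/det) · [[d, -b], [-b, a]] = [[0.3157, -0.1459],
 [-0.1459, 0.2561]].

Step 4 — quadratic form (x̄ - mu_0)^T · S^{-1} · (x̄ - mu_0):
  S^{-1} · (x̄ - mu_0) = (0.6225, -0.9293),
  (x̄ - mu_0)^T · [...] = (0.4)·(0.6225) + (-3.4)·(-0.9293) = 3.4085.

Step 5 — scale by n: T² = 5 · 3.4085 = 17.0424.

T² ≈ 17.0424


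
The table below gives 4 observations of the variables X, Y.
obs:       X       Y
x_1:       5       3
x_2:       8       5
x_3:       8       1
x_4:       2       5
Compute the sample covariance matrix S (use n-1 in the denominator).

Step 1 — column means:
  mean(X) = (5 + 8 + 8 + 2) / 4 = 23/4 = 5.75
  mean(Y) = (3 + 5 + 1 + 5) / 4 = 14/4 = 3.5

Step 2 — sample covariance S[i,j] = (1/(n-1)) · Σ_k (x_{k,i} - mean_i) · (x_{k,j} - mean_j), with n-1 = 3.
  S[X,X] = ((-0.75)·(-0.75) + (2.25)·(2.25) + (2.25)·(2.25) + (-3.75)·(-3.75)) / 3 = 24.75/3 = 8.25
  S[X,Y] = ((-0.75)·(-0.5) + (2.25)·(1.5) + (2.25)·(-2.5) + (-3.75)·(1.5)) / 3 = -7.5/3 = -2.5
  S[Y,Y] = ((-0.5)·(-0.5) + (1.5)·(1.5) + (-2.5)·(-2.5) + (1.5)·(1.5)) / 3 = 11/3 = 3.6667

S is symmetric (S[j,i] = S[i,j]). Assembling:

S = [[8.25, -2.5],
 [-2.5, 3.6667]]


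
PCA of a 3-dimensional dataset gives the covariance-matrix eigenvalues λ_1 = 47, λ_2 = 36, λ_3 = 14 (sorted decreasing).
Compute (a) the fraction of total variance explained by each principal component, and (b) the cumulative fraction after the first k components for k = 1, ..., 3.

Step 1 — total variance = trace(Sigma) = Σ λ_i = 47 + 36 + 14 = 97.

Step 2 — fraction explained by component i = λ_i / Σ λ:
  PC1: 47/97 = 0.4845
  PC2: 36/97 = 0.3711
  PC3: 14/97 = 0.1443

Step 3 — cumulative fraction after k components = (λ_1 + ... + λ_k) / Σ λ:
  k = 1: 47/97 = 0.4845
  k = 2: (47 + 36)/97 = 83/97 = 0.8557
  k = 3: (47 + 36 + 14)/97 = 97/97 = 1

Summary (fraction, with percent):

explained: PC1 0.4845 (48.45%), PC2 0.3711 (37.11%), PC3 0.1443 (14.43%);  cumulative: 0.4845, 0.8557, 1


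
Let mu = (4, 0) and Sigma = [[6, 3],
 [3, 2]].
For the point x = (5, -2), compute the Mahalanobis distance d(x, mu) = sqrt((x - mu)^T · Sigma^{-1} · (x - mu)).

Step 1 — centre the observation: (x - mu) = (1, -2).

Step 2 — invert Sigma. det(Sigma) = 6·2 - (3)² = 3.
  Sigma^{-1} = (1/det) · [[d, -b], [-b, a]] = [[0.6667, -1],
 [-1, 2]].

Step 3 — form the quadratic (x - mu)^T · Sigma^{-1} · (x - mu):
  Sigma^{-1} · (x - mu) = (2.6667, -5).
  (x - mu)^T · [Sigma^{-1} · (x - mu)] = (1)·(2.6667) + (-2)·(-5) = 12.6667.

Step 4 — take square root: d = √(12.6667) ≈ 3.559.

d(x, mu) = √(12.6667) ≈ 3.559


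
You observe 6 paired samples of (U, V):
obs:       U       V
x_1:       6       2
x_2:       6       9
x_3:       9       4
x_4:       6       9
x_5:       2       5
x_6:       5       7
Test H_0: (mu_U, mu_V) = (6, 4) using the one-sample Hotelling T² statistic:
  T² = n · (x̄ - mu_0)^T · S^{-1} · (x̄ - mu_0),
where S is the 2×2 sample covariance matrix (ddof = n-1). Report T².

Step 1 — sample mean vector:
  mean(U) = (6 + 6 + 9 + 6 + 2 + 5) / 6 = 34/6 = 5.6667
  mean(V) = (2 + 9 + 4 + 9 + 5 + 7) / 6 = 36/6 = 6
  x̄ = (5.6667, 6),  deviation x̄ - mu_0 = (5.6667, 6) - (6, 4) = (-0.3333, 2).

Step 2 — sample covariance matrix, S[i,j] = (1/(n-1)) · Σ_k (x_{k,i} - mean_i) · (x_{k,j} - mean_j), divisor n-1 = 5:
  S[U,U] = ((0.3333)·(0.3333) + (0.3333)·(0.3333) + (3.3333)·(3.3333) + (0.3333)·(0.3333) + (-3.6667)·(-3.6667) + (-0.6667)·(-0.6667)) / 5 = 25.3333/5 = 5.0667
  S[U,V] = ((0.3333)·(-4) + (0.3333)·(3) + (3.3333)·(-2) + (0.3333)·(3) + (-3.6667)·(-1) + (-0.6667)·(1)) / 5 = -3/5 = -0.6
  S[V,V] = ((-4)·(-4) + (3)·(3) + (-2)·(-2) + (3)·(3) + (-1)·(-1) + (1)·(1)) / 5 = 40/5 = 8
  S = [[5.0667, -0.6],
 [-0.6, 8]].

Step 3 — invert S. det(S) = 5.0667·8 - (-0.6)² = 40.1733.
  S^{-1} = (1/det) · [[d, -b], [-b, a]] = [[0.1991, 0.0149],
 [0.0149, 0.1261]].

Step 4 — quadratic form (x̄ - mu_0)^T · S^{-1} · (x̄ - mu_0):
  S^{-1} · (x̄ - mu_0) = (-0.0365, 0.2473),
  (x̄ - mu_0)^T · [...] = (-0.3333)·(-0.0365) + (2)·(0.2473) = 0.5067.

Step 5 — scale by n: T² = 6 · 0.5067 = 3.0402.

T² ≈ 3.0402


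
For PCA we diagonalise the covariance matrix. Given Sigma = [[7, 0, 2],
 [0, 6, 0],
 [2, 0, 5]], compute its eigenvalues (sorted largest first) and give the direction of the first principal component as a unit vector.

Step 1 — characteristic polynomial p(λ) = det(λI - Sigma) = λ³ - tr·λ² + c_1·λ - det, where tr = trace, c_1 = sum of the principal 2×2 minors, det = det(Sigma):
  tr = 7 + 6 + 5 = 18,
  c_1 = (7·6 - (0)²) + (7·5 - (2)²) + (6·5 - (0)²) = 42 + 31 + 30 = 103,
  det = 7·(6·5 - (0)²) - (0)·((0)·5 - (0)·(2)) + (2)·((0)·(0) - 6·(2)) = 7·(30) - (0)·(0) + (2)·(-12) = 186.
  So p(λ) = λ³ - 18λ² + 103λ - 186.
Step 2 — look for an integer root (rational root theorem: any rational root is an integer divisor of 186). Testing λ = 6:
  p(6) = 216 - 648 + 618 - 186 = 0  ✓
  Dividing out (λ - 6): p(λ) = (λ - 6)(λ² - 12λ + 31).
Step 3 — remaining eigenvalues from the quadratic λ² - 12λ + 31 = 0:
  Δ = 12² - 4·31 = 144 - 124 = 20,  λ = (12 ± √20)/2 = (12 ± 4.4721)/2 ≈ 8.2361 or 3.7639.
  Sorted: λ_1 = 8.2361,  λ_2 = 6,  λ_3 = 3.7639  (check: sum = 18 = tr ✓).

Step 4 — unit eigenvector for λ_1 ≈ 8.2361: v spans the null space of (Sigma - λ_1 I), whose rows are
  r_1 = (-1.2361, 0, 2),  r_2 = (0, -2.2361, 0),  r_3 = (2, 0, -3.2361).
  v is orthogonal to every row, so take v ∝ r_1 × r_2 = ((0)·(0) - (2)·(-2.2361), (2)·(0) - (-1.2361)·(0), (-1.2361)·(-2.2361) - (0)·(0)) ≈ (4.4721, 0, 2.7639).
  Let u = (4.4721, 0, 2.7639).
  ||u|| = √((4.4721)² + (0)² + (2.7639)²) = √(27.6393) ≈ 5.2573,  v_1 = u/||u|| ≈ (0.8507, 0, 0.5257) (||v_1|| = 1).

λ_1 = 8.2361,  λ_2 = 6,  λ_3 = 3.7639;  v_1 ≈ (0.8507, 0, 0.5257)


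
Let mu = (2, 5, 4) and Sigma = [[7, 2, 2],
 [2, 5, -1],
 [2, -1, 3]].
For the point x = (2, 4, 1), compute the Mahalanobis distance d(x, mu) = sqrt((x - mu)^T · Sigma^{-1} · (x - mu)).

Step 1 — centre the observation: (x - mu) = (0, -1, -3).

Step 2 — invert Sigma (cofactor / det for 3×3, or solve directly):
  Sigma^{-1} = [[0.2414, -0.1379, -0.2069],
 [-0.1379, 0.2931, 0.1897],
 [-0.2069, 0.1897, 0.5345]].

Step 3 — form the quadratic (x - mu)^T · Sigma^{-1} · (x - mu):
  Sigma^{-1} · (x - mu) = (0.7586, -0.8621, -1.7931).
  (x - mu)^T · [Sigma^{-1} · (x - mu)] = (0)·(0.7586) + (-1)·(-0.8621) + (-3)·(-1.7931) = 6.2414.

Step 4 — take square root: d = √(6.2414) ≈ 2.4983.

d(x, mu) = √(6.2414) ≈ 2.4983


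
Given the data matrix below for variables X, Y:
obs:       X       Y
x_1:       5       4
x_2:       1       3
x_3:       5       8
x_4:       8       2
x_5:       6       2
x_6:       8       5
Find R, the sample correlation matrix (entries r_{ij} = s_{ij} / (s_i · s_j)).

Step 1 — column means:
  mean(X) = (5 + 1 + 5 + 8 + 6 + 8) / 6 = 33/6 = 5.5
  mean(Y) = (4 + 3 + 8 + 2 + 2 + 5) / 6 = 24/6 = 4

Step 2 — sample variances and covariances s[i,j] = (1/(n-1)) · Σ_k (x_{k,i} - mean_i) · (x_{k,j} - mean_j), with n-1 = 5:
  s[X,X] = ((-0.5)·(-0.5) + (-4.5)·(-4.5) + (-0.5)·(-0.5) + (2.5)·(2.5) + (0.5)·(0.5) + (2.5)·(2.5)) / 5 = 33.5/5 = 6.7
  s[X,Y] = ((-0.5)·(0) + (-4.5)·(-1) + (-0.5)·(4) + (2.5)·(-2) + (0.5)·(-2) + (2.5)·(1)) / 5 = -1/5 = -0.2
  s[Y,Y] = ((0)·(0) + (-1)·(-1) + (4)·(4) + (-2)·(-2) + (-2)·(-2) + (1)·(1)) / 5 = 26/5 = 5.2
  Sample standard deviations s_i = √(s[i,i]):
  s(X) = √(6.7) = 2.5884
  s(Y) = √(5.2) = 2.2804

Step 3 — r_{ij} = s_{ij} / (s_i · s_j):
  r[X,X] = 1 (diagonal).
  r[X,Y] = -0.2 / (2.5884 · 2.2804) = -0.2 / 5.9025 = -0.0339
  r[Y,Y] = 1 (diagonal).

R is symmetric with unit diagonal. Assembling:

R = [[1, -0.0339],
 [-0.0339, 1]]


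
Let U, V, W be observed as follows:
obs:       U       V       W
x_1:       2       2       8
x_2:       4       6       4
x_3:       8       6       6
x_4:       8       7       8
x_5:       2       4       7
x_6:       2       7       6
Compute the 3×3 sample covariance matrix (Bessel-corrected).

Step 1 — column means:
  mean(U) = (2 + 4 + 8 + 8 + 2 + 2) / 6 = 26/6 = 4.3333
  mean(V) = (2 + 6 + 6 + 7 + 4 + 7) / 6 = 32/6 = 5.3333
  mean(W) = (8 + 4 + 6 + 8 + 7 + 6) / 6 = 39/6 = 6.5

Step 2 — sample covariance S[i,j] = (1/(n-1)) · Σ_k (x_{k,i} - mean_i) · (x_{k,j} - mean_j), with n-1 = 5.
  S[U,U] = ((-2.3333)·(-2.3333) + (-0.3333)·(-0.3333) + (3.6667)·(3.6667) + (3.6667)·(3.6667) + (-2.3333)·(-2.3333) + (-2.3333)·(-2.3333)) / 5 = 43.3333/5 = 8.6667
  S[U,V] = ((-2.3333)·(-3.3333) + (-0.3333)·(0.6667) + (3.6667)·(0.6667) + (3.6667)·(1.6667) + (-2.3333)·(-1.3333) + (-2.3333)·(1.6667)) / 5 = 15.3333/5 = 3.0667
  S[U,W] = ((-2.3333)·(1.5) + (-0.3333)·(-2.5) + (3.6667)·(-0.5) + (3.6667)·(1.5) + (-2.3333)·(0.5) + (-2.3333)·(-0.5)) / 5 = 1/5 = 0.2
  S[V,V] = ((-3.3333)·(-3.3333) + (0.6667)·(0.6667) + (0.6667)·(0.6667) + (1.6667)·(1.6667) + (-1.3333)·(-1.3333) + (1.6667)·(1.6667)) / 5 = 19.3333/5 = 3.8667
  S[V,W] = ((-3.3333)·(1.5) + (0.6667)·(-2.5) + (0.6667)·(-0.5) + (1.6667)·(1.5) + (-1.3333)·(0.5) + (1.6667)·(-0.5)) / 5 = -6/5 = -1.2
  S[W,W] = ((1.5)·(1.5) + (-2.5)·(-2.5) + (-0.5)·(-0.5) + (1.5)·(1.5) + (0.5)·(0.5) + (-0.5)·(-0.5)) / 5 = 11.5/5 = 2.3

S is symmetric (S[j,i] = S[i,j]). Assembling:

S = [[8.6667, 3.0667, 0.2],
 [3.0667, 3.8667, -1.2],
 [0.2, -1.2, 2.3]]


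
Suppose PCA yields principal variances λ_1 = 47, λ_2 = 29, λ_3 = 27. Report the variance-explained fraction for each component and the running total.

Step 1 — total variance = trace(Sigma) = Σ λ_i = 47 + 29 + 27 = 103.

Step 2 — fraction explained by component i = λ_i / Σ λ:
  PC1: 47/103 = 0.4563
  PC2: 29/103 = 0.2816
  PC3: 27/103 = 0.2621

Step 3 — cumulative fraction after k components = (λ_1 + ... + λ_k) / Σ λ:
  k = 1: 47/103 = 0.4563
  k = 2: (47 + 29)/103 = 76/103 = 0.7379
  k = 3: (47 + 29 + 27)/103 = 103/103 = 1

Summary (fraction, with percent):

explained: PC1 0.4563 (45.63%), PC2 0.2816 (28.16%), PC3 0.2621 (26.21%);  cumulative: 0.4563, 0.7379, 1


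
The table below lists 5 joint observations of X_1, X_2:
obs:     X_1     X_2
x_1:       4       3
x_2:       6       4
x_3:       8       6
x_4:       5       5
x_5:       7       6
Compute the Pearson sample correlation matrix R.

Step 1 — column means:
  mean(X_1) = (4 + 6 + 8 + 5 + 7) / 5 = 30/5 = 6
  mean(X_2) = (3 + 4 + 6 + 5 + 6) / 5 = 24/5 = 4.8

Step 2 — sample variances and covariances s[i,j] = (1/(n-1)) · Σ_k (x_{k,i} - mean_i) · (x_{k,j} - mean_j), with n-1 = 4:
  s[X_1,X_1] = ((-2)·(-2) + (0)·(0) + (2)·(2) + (-1)·(-1) + (1)·(1)) / 4 = 10/4 = 2.5
  s[X_1,X_2] = ((-2)·(-1.8) + (0)·(-0.8) + (2)·(1.2) + (-1)·(0.2) + (1)·(1.2)) / 4 = 7/4 = 1.75
  s[X_2,X_2] = ((-1.8)·(-1.8) + (-0.8)·(-0.8) + (1.2)·(1.2) + (0.2)·(0.2) + (1.2)·(1.2)) / 4 = 6.8/4 = 1.7
  Sample standard deviations s_i = √(s[i,i]):
  s(X_1) = √(2.5) = 1.5811
  s(X_2) = √(1.7) = 1.3038

Step 3 — r_{ij} = s_{ij} / (s_i · s_j):
  r[X_1,X_1] = 1 (diagonal).
  r[X_1,X_2] = 1.75 / (1.5811 · 1.3038) = 1.75 / 2.0616 = 0.8489
  r[X_2,X_2] = 1 (diagonal).

R is symmetric with unit diagonal. Assembling:

R = [[1, 0.8489],
 [0.8489, 1]]


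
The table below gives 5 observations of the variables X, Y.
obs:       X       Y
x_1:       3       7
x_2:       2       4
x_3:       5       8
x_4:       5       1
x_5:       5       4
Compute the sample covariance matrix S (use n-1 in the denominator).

Step 1 — column means:
  mean(X) = (3 + 2 + 5 + 5 + 5) / 5 = 20/5 = 4
  mean(Y) = (7 + 4 + 8 + 1 + 4) / 5 = 24/5 = 4.8

Step 2 — sample covariance S[i,j] = (1/(n-1)) · Σ_k (x_{k,i} - mean_i) · (x_{k,j} - mean_j), with n-1 = 4.
  S[X,X] = ((-1)·(-1) + (-2)·(-2) + (1)·(1) + (1)·(1) + (1)·(1)) / 4 = 8/4 = 2
  S[X,Y] = ((-1)·(2.2) + (-2)·(-0.8) + (1)·(3.2) + (1)·(-3.8) + (1)·(-0.8)) / 4 = -2/4 = -0.5
  S[Y,Y] = ((2.2)·(2.2) + (-0.8)·(-0.8) + (3.2)·(3.2) + (-3.8)·(-3.8) + (-0.8)·(-0.8)) / 4 = 30.8/4 = 7.7

S is symmetric (S[j,i] = S[i,j]). Assembling:

S = [[2, -0.5],
 [-0.5, 7.7]]


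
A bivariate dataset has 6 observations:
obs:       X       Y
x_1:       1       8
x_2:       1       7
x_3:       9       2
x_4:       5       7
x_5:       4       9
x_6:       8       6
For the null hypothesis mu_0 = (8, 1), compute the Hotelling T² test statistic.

Step 1 — sample mean vector:
  mean(X) = (1 + 1 + 9 + 5 + 4 + 8) / 6 = 28/6 = 4.6667
  mean(Y) = (8 + 7 + 2 + 7 + 9 + 6) / 6 = 39/6 = 6.5
  x̄ = (4.6667, 6.5),  deviation x̄ - mu_0 = (4.6667, 6.5) - (8, 1) = (-3.3333, 5.5).

Step 2 — sample covariance matrix, S[i,j] = (1/(n-1)) · Σ_k (x_{k,i} - mean_i) · (x_{k,j} - mean_j), divisor n-1 = 5:
  S[X,X] = ((-3.6667)·(-3.6667) + (-3.6667)·(-3.6667) + (4.3333)·(4.3333) + (0.3333)·(0.3333) + (-0.6667)·(-0.6667) + (3.3333)·(3.3333)) / 5 = 57.3333/5 = 11.4667
  S[X,Y] = ((-3.6667)·(1.5) + (-3.6667)·(0.5) + (4.3333)·(-4.5) + (0.3333)·(0.5) + (-0.6667)·(2.5) + (3.3333)·(-0.5)) / 5 = -30/5 = -6
  S[Y,Y] = ((1.5)·(1.5) + (0.5)·(0.5) + (-4.5)·(-4.5) + (0.5)·(0.5) + (2.5)·(2.5) + (-0.5)·(-0.5)) / 5 = 29.5/5 = 5.9
  S = [[11.4667, -6],
 [-6, 5.9]].

Step 3 — invert S. det(S) = 11.4667·5.9 - (-6)² = 31.6533.
  S^{-1} = (1/det) · [[d, -b], [-b, a]] = [[0.1864, 0.1896],
 [0.1896, 0.3623]].

Step 4 — quadratic form (x̄ - mu_0)^T · S^{-1} · (x̄ - mu_0):
  S^{-1} · (x̄ - mu_0) = (0.4212, 1.3606),
  (x̄ - mu_0)^T · [...] = (-3.3333)·(0.4212) + (5.5)·(1.3606) = 6.0791.

Step 5 — scale by n: T² = 6 · 6.0791 = 36.4743.

T² ≈ 36.4743


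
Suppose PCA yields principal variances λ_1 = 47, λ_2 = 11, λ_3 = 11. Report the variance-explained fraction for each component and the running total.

Step 1 — total variance = trace(Sigma) = Σ λ_i = 47 + 11 + 11 = 69.

Step 2 — fraction explained by component i = λ_i / Σ λ:
  PC1: 47/69 = 0.6812
  PC2: 11/69 = 0.1594
  PC3: 11/69 = 0.1594

Step 3 — cumulative fraction after k components = (λ_1 + ... + λ_k) / Σ λ:
  k = 1: 47/69 = 0.6812
  k = 2: (47 + 11)/69 = 58/69 = 0.8406
  k = 3: (47 + 11 + 11)/69 = 69/69 = 1

Summary (fraction, with percent):

explained: PC1 0.6812 (68.12%), PC2 0.1594 (15.94%), PC3 0.1594 (15.94%);  cumulative: 0.6812, 0.8406, 1


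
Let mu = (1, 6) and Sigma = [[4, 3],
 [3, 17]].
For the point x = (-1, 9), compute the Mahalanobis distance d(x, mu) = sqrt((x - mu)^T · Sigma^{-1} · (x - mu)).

Step 1 — centre the observation: (x - mu) = (-2, 3).

Step 2 — invert Sigma. det(Sigma) = 4·17 - (3)² = 59.
  Sigma^{-1} = (1/det) · [[d, -b], [-b, a]] = [[0.2881, -0.0508],
 [-0.0508, 0.0678]].

Step 3 — form the quadratic (x - mu)^T · Sigma^{-1} · (x - mu):
  Sigma^{-1} · (x - mu) = (-0.7288, 0.3051).
  (x - mu)^T · [Sigma^{-1} · (x - mu)] = (-2)·(-0.7288) + (3)·(0.3051) = 2.3729.

Step 4 — take square root: d = √(2.3729) ≈ 1.5404.

d(x, mu) = √(2.3729) ≈ 1.5404


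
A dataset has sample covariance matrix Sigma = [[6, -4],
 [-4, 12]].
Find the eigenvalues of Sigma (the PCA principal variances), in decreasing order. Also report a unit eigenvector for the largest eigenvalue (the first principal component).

Step 1 — characteristic polynomial of 2×2 Sigma:
  det(Sigma - λI) = λ² - trace · λ + det = 0.
  trace = 6 + 12 = 18, det = 6·12 - (-4)² = 56.
Step 2 — discriminant:
  Δ = trace² - 4·det = 324 - 224 = 100.
Step 3 — eigenvalues:
  λ = (trace ± √Δ)/2 = (18 ± 10)/2,
  λ_1 = 14,  λ_2 = 4.

Step 4 — unit eigenvector for λ_1: solve (Sigma - λ_1 I)v = 0. First row:
  (6 - 14)·v_x + (-4)·v_y = 0, i.e. (-8)·v_x + (-4)·v_y = 0,
  so v ∝ (b, λ_1 - a) = (-4, 8); multiply by -1 so the first entry is positive: u = (4, -8).
  ||u|| = √((4)² + (-8)²) = √(80) ≈ 8.9443,
  v_1 = u/||u|| ≈ (0.4472, -0.8944) (||v_1|| = 1).

λ_1 = 14,  λ_2 = 4;  v_1 ≈ (0.4472, -0.8944)


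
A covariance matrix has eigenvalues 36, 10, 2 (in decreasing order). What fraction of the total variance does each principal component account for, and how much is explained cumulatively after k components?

Step 1 — total variance = trace(Sigma) = Σ λ_i = 36 + 10 + 2 = 48.

Step 2 — fraction explained by component i = λ_i / Σ λ:
  PC1: 36/48 = 0.75
  PC2: 10/48 = 0.2083
  PC3: 2/48 = 0.0417

Step 3 — cumulative fraction after k components = (λ_1 + ... + λ_k) / Σ λ:
  k = 1: 36/48 = 0.75
  k = 2: (36 + 10)/48 = 46/48 = 0.9583
  k = 3: (36 + 10 + 2)/48 = 48/48 = 1

Summary (fraction, with percent):

explained: PC1 0.75 (75%), PC2 0.2083 (20.83%), PC3 0.0417 (4.17%);  cumulative: 0.75, 0.9583, 1


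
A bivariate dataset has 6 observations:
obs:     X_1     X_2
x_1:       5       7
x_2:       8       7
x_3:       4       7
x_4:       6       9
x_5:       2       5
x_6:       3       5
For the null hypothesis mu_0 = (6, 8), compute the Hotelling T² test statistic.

Step 1 — sample mean vector:
  mean(X_1) = (5 + 8 + 4 + 6 + 2 + 3) / 6 = 28/6 = 4.6667
  mean(X_2) = (7 + 7 + 7 + 9 + 5 + 5) / 6 = 40/6 = 6.6667
  x̄ = (4.6667, 6.6667),  deviation x̄ - mu_0 = (4.6667, 6.6667) - (6, 8) = (-1.3333, -1.3333).

Step 2 — sample covariance matrix, S[i,j] = (1/(n-1)) · Σ_k (x_{k,i} - mean_i) · (x_{k,j} - mean_j), divisor n-1 = 5:
  S[X_1,X_1] = ((0.3333)·(0.3333) + (3.3333)·(3.3333) + (-0.6667)·(-0.6667) + (1.3333)·(1.3333) + (-2.6667)·(-2.6667) + (-1.6667)·(-1.6667)) / 5 = 23.3333/5 = 4.6667
  S[X_1,X_2] = ((0.3333)·(0.3333) + (3.3333)·(0.3333) + (-0.6667)·(0.3333) + (1.3333)·(2.3333) + (-2.6667)·(-1.6667) + (-1.6667)·(-1.6667)) / 5 = 11.3333/5 = 2.2667
  S[X_2,X_2] = ((0.3333)·(0.3333) + (0.3333)·(0.3333) + (0.3333)·(0.3333) + (2.3333)·(2.3333) + (-1.6667)·(-1.6667) + (-1.6667)·(-1.6667)) / 5 = 11.3333/5 = 2.2667
  S = [[4.6667, 2.2667],
 [2.2667, 2.2667]].

Step 3 — invert S. det(S) = 4.6667·2.2667 - (2.2667)² = 5.44.
  S^{-1} = (1/det) · [[d, -b], [-b, a]] = [[0.4167, -0.4167],
 [-0.4167, 0.8578]].

Step 4 — quadratic form (x̄ - mu_0)^T · S^{-1} · (x̄ - mu_0):
  S^{-1} · (x̄ - mu_0) = (0, -0.5882),
  (x̄ - mu_0)^T · [...] = (-1.3333)·(0) + (-1.3333)·(-0.5882) = 0.7843.

Step 5 — scale by n: T² = 6 · 0.7843 = 4.7059.

T² ≈ 4.7059


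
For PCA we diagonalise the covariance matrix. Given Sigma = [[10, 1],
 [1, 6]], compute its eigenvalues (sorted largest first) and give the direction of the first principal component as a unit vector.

Step 1 — characteristic polynomial of 2×2 Sigma:
  det(Sigma - λI) = λ² - trace · λ + det = 0.
  trace = 10 + 6 = 16, det = 10·6 - (1)² = 59.
Step 2 — discriminant:
  Δ = trace² - 4·det = 256 - 236 = 20.
Step 3 — eigenvalues:
  λ = (trace ± √Δ)/2 = (16 ± 4.4721)/2,
  λ_1 = 10.2361,  λ_2 = 5.7639.

Step 4 — unit eigenvector for λ_1: solve (Sigma - λ_1 I)v = 0. First row:
  (10 - 10.2361)·v_x + (1)·v_y = 0, i.e. (-0.2361)·v_x + (1)·v_y = 0,
  so v ∝ (b, λ_1 - a) = (1, 0.2361) = u.
  ||u|| = √((1)² + (0.2361)²) = √(1.0557) ≈ 1.0275,
  v_1 = u/||u|| ≈ (0.9732, 0.2298) (||v_1|| = 1).

λ_1 = 10.2361,  λ_2 = 5.7639;  v_1 ≈ (0.9732, 0.2298)


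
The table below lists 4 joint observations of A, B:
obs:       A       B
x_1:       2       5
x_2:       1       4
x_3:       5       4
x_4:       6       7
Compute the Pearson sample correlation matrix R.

Step 1 — column means:
  mean(A) = (2 + 1 + 5 + 6) / 4 = 14/4 = 3.5
  mean(B) = (5 + 4 + 4 + 7) / 4 = 20/4 = 5

Step 2 — sample variances and covariances s[i,j] = (1/(n-1)) · Σ_k (x_{k,i} - mean_i) · (x_{k,j} - mean_j), with n-1 = 3:
  s[A,A] = ((-1.5)·(-1.5) + (-2.5)·(-2.5) + (1.5)·(1.5) + (2.5)·(2.5)) / 3 = 17/3 = 5.6667
  s[A,B] = ((-1.5)·(0) + (-2.5)·(-1) + (1.5)·(-1) + (2.5)·(2)) / 3 = 6/3 = 2
  s[B,B] = ((0)·(0) + (-1)·(-1) + (-1)·(-1) + (2)·(2)) / 3 = 6/3 = 2
  Sample standard deviations s_i = √(s[i,i]):
  s(A) = √(5.6667) = 2.3805
  s(B) = √(2) = 1.4142

Step 3 — r_{ij} = s_{ij} / (s_i · s_j):
  r[A,A] = 1 (diagonal).
  r[A,B] = 2 / (2.3805 · 1.4142) = 2 / 3.3665 = 0.5941
  r[B,B] = 1 (diagonal).

R is symmetric with unit diagonal. Assembling:

R = [[1, 0.5941],
 [0.5941, 1]]


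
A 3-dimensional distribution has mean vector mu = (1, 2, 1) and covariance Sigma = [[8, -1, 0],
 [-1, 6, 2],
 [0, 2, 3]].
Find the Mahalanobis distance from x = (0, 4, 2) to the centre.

Step 1 — centre the observation: (x - mu) = (-1, 2, 1).

Step 2 — invert Sigma (cofactor / det for 3×3, or solve directly):
  Sigma^{-1} = [[0.1284, 0.0275, -0.0183],
 [0.0275, 0.2202, -0.1468],
 [-0.0183, -0.1468, 0.4312]].

Step 3 — form the quadratic (x - mu)^T · Sigma^{-1} · (x - mu):
  Sigma^{-1} · (x - mu) = (-0.0917, 0.2661, 0.156).
  (x - mu)^T · [Sigma^{-1} · (x - mu)] = (-1)·(-0.0917) + (2)·(0.2661) + (1)·(0.156) = 0.7798.

Step 4 — take square root: d = √(0.7798) ≈ 0.8831.

d(x, mu) = √(0.7798) ≈ 0.8831


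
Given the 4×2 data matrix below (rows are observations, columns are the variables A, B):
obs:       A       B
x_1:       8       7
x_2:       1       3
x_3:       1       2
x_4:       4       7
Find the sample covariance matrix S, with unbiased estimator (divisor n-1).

Step 1 — column means:
  mean(A) = (8 + 1 + 1 + 4) / 4 = 14/4 = 3.5
  mean(B) = (7 + 3 + 2 + 7) / 4 = 19/4 = 4.75

Step 2 — sample covariance S[i,j] = (1/(n-1)) · Σ_k (x_{k,i} - mean_i) · (x_{k,j} - mean_j), with n-1 = 3.
  S[A,A] = ((4.5)·(4.5) + (-2.5)·(-2.5) + (-2.5)·(-2.5) + (0.5)·(0.5)) / 3 = 33/3 = 11
  S[A,B] = ((4.5)·(2.25) + (-2.5)·(-1.75) + (-2.5)·(-2.75) + (0.5)·(2.25)) / 3 = 22.5/3 = 7.5
  S[B,B] = ((2.25)·(2.25) + (-1.75)·(-1.75) + (-2.75)·(-2.75) + (2.25)·(2.25)) / 3 = 20.75/3 = 6.9167

S is symmetric (S[j,i] = S[i,j]). Assembling:

S = [[11, 7.5],
 [7.5, 6.9167]]


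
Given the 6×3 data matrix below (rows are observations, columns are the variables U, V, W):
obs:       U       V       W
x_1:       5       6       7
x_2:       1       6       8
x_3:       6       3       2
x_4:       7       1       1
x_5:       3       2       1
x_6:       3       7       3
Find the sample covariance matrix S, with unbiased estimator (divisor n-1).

Step 1 — column means:
  mean(U) = (5 + 1 + 6 + 7 + 3 + 3) / 6 = 25/6 = 4.1667
  mean(V) = (6 + 6 + 3 + 1 + 2 + 7) / 6 = 25/6 = 4.1667
  mean(W) = (7 + 8 + 2 + 1 + 1 + 3) / 6 = 22/6 = 3.6667

Step 2 — sample covariance S[i,j] = (1/(n-1)) · Σ_k (x_{k,i} - mean_i) · (x_{k,j} - mean_j), with n-1 = 5.
  S[U,U] = ((0.8333)·(0.8333) + (-3.1667)·(-3.1667) + (1.8333)·(1.8333) + (2.8333)·(2.8333) + (-1.1667)·(-1.1667) + (-1.1667)·(-1.1667)) / 5 = 24.8333/5 = 4.9667
  S[U,V] = ((0.8333)·(1.8333) + (-3.1667)·(1.8333) + (1.8333)·(-1.1667) + (2.8333)·(-3.1667) + (-1.1667)·(-2.1667) + (-1.1667)·(2.8333)) / 5 = -16.1667/5 = -3.2333
  S[U,W] = ((0.8333)·(3.3333) + (-3.1667)·(4.3333) + (1.8333)·(-1.6667) + (2.8333)·(-2.6667) + (-1.1667)·(-2.6667) + (-1.1667)·(-0.6667)) / 5 = -17.6667/5 = -3.5333
  S[V,V] = ((1.8333)·(1.8333) + (1.8333)·(1.8333) + (-1.1667)·(-1.1667) + (-3.1667)·(-3.1667) + (-2.1667)·(-2.1667) + (2.8333)·(2.8333)) / 5 = 30.8333/5 = 6.1667
  S[V,W] = ((1.8333)·(3.3333) + (1.8333)·(4.3333) + (-1.1667)·(-1.6667) + (-3.1667)·(-2.6667) + (-2.1667)·(-2.6667) + (2.8333)·(-0.6667)) / 5 = 28.3333/5 = 5.6667
  S[W,W] = ((3.3333)·(3.3333) + (4.3333)·(4.3333) + (-1.6667)·(-1.6667) + (-2.6667)·(-2.6667) + (-2.6667)·(-2.6667) + (-0.6667)·(-0.6667)) / 5 = 47.3333/5 = 9.4667

S is symmetric (S[j,i] = S[i,j]). Assembling:

S = [[4.9667, -3.2333, -3.5333],
 [-3.2333, 6.1667, 5.6667],
 [-3.5333, 5.6667, 9.4667]]


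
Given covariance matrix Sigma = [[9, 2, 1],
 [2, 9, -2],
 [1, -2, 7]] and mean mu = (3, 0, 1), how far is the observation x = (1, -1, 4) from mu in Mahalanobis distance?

Step 1 — centre the observation: (x - mu) = (-2, -1, 3).

Step 2 — invert Sigma (cofactor / det for 3×3, or solve directly):
  Sigma^{-1} = [[0.1214, -0.0329, -0.0267],
 [-0.0329, 0.1276, 0.0412],
 [-0.0267, 0.0412, 0.1584]].

Step 3 — form the quadratic (x - mu)^T · Sigma^{-1} · (x - mu):
  Sigma^{-1} · (x - mu) = (-0.2901, 0.0617, 0.4877).
  (x - mu)^T · [Sigma^{-1} · (x - mu)] = (-2)·(-0.2901) + (-1)·(0.0617) + (3)·(0.4877) = 1.9815.

Step 4 — take square root: d = √(1.9815) ≈ 1.4077.

d(x, mu) = √(1.9815) ≈ 1.4077


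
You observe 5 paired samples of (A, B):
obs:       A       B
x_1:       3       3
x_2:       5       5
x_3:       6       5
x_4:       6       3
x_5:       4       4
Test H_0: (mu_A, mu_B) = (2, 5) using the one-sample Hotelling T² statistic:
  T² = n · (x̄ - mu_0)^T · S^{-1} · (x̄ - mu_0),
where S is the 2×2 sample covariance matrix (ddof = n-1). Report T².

Step 1 — sample mean vector:
  mean(A) = (3 + 5 + 6 + 6 + 4) / 5 = 24/5 = 4.8
  mean(B) = (3 + 5 + 5 + 3 + 4) / 5 = 20/5 = 4
  x̄ = (4.8, 4),  deviation x̄ - mu_0 = (4.8, 4) - (2, 5) = (2.8, -1).

Step 2 — sample covariance matrix, S[i,j] = (1/(n-1)) · Σ_k (x_{k,i} - mean_i) · (x_{k,j} - mean_j), divisor n-1 = 4:
  S[A,A] = ((-1.8)·(-1.8) + (0.2)·(0.2) + (1.2)·(1.2) + (1.2)·(1.2) + (-0.8)·(-0.8)) / 4 = 6.8/4 = 1.7
  S[A,B] = ((-1.8)·(-1) + (0.2)·(1) + (1.2)·(1) + (1.2)·(-1) + (-0.8)·(0)) / 4 = 2/4 = 0.5
  S[B,B] = ((-1)·(-1) + (1)·(1) + (1)·(1) + (-1)·(-1) + (0)·(0)) / 4 = 4/4 = 1
  S = [[1.7, 0.5],
 [0.5, 1]].

Step 3 — invert S. det(S) = 1.7·1 - (0.5)² = 1.45.
  S^{-1} = (1/det) · [[d, -b], [-b, a]] = [[0.6897, -0.3448],
 [-0.3448, 1.1724]].

Step 4 — quadratic form (x̄ - mu_0)^T · S^{-1} · (x̄ - mu_0):
  S^{-1} · (x̄ - mu_0) = (2.2759, -2.1379),
  (x̄ - mu_0)^T · [...] = (2.8)·(2.2759) + (-1)·(-2.1379) = 8.5103.

Step 5 — scale by n: T² = 5 · 8.5103 = 42.5517.

T² ≈ 42.5517


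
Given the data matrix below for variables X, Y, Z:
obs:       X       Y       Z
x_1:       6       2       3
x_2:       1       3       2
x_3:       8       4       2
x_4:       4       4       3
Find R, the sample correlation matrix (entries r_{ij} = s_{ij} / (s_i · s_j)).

Step 1 — column means:
  mean(X) = (6 + 1 + 8 + 4) / 4 = 19/4 = 4.75
  mean(Y) = (2 + 3 + 4 + 4) / 4 = 13/4 = 3.25
  mean(Z) = (3 + 2 + 2 + 3) / 4 = 10/4 = 2.5

Step 2 — sample variances and covariances s[i,j] = (1/(n-1)) · Σ_k (x_{k,i} - mean_i) · (x_{k,j} - mean_j), with n-1 = 3:
  s[X,X] = ((1.25)·(1.25) + (-3.75)·(-3.75) + (3.25)·(3.25) + (-0.75)·(-0.75)) / 3 = 26.75/3 = 8.9167
  s[X,Y] = ((1.25)·(-1.25) + (-3.75)·(-0.25) + (3.25)·(0.75) + (-0.75)·(0.75)) / 3 = 1.25/3 = 0.4167
  s[X,Z] = ((1.25)·(0.5) + (-3.75)·(-0.5) + (3.25)·(-0.5) + (-0.75)·(0.5)) / 3 = 0.5/3 = 0.1667
  s[Y,Y] = ((-1.25)·(-1.25) + (-0.25)·(-0.25) + (0.75)·(0.75) + (0.75)·(0.75)) / 3 = 2.75/3 = 0.9167
  s[Y,Z] = ((-1.25)·(0.5) + (-0.25)·(-0.5) + (0.75)·(-0.5) + (0.75)·(0.5)) / 3 = -0.5/3 = -0.1667
  s[Z,Z] = ((0.5)·(0.5) + (-0.5)·(-0.5) + (-0.5)·(-0.5) + (0.5)·(0.5)) / 3 = 1/3 = 0.3333
  Sample standard deviations s_i = √(s[i,i]):
  s(X) = √(8.9167) = 2.9861
  s(Y) = √(0.9167) = 0.9574
  s(Z) = √(0.3333) = 0.5774

Step 3 — r_{ij} = s_{ij} / (s_i · s_j):
  r[X,X] = 1 (diagonal).
  r[X,Y] = 0.4167 / (2.9861 · 0.9574) = 0.4167 / 2.859 = 0.1457
  r[X,Z] = 0.1667 / (2.9861 · 0.5774) = 0.1667 / 1.724 = 0.0967
  r[Y,Y] = 1 (diagonal).
  r[Y,Z] = -0.1667 / (0.9574 · 0.5774) = -0.1667 / 0.5528 = -0.3015
  r[Z,Z] = 1 (diagonal).

R is symmetric with unit diagonal. Assembling:

R = [[1, 0.1457, 0.0967],
 [0.1457, 1, -0.3015],
 [0.0967, -0.3015, 1]]


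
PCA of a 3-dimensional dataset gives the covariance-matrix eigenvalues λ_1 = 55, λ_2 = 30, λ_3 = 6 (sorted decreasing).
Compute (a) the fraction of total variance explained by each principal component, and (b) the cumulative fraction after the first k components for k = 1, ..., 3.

Step 1 — total variance = trace(Sigma) = Σ λ_i = 55 + 30 + 6 = 91.

Step 2 — fraction explained by component i = λ_i / Σ λ:
  PC1: 55/91 = 0.6044
  PC2: 30/91 = 0.3297
  PC3: 6/91 = 0.0659

Step 3 — cumulative fraction after k components = (λ_1 + ... + λ_k) / Σ λ:
  k = 1: 55/91 = 0.6044
  k = 2: (55 + 30)/91 = 85/91 = 0.9341
  k = 3: (55 + 30 + 6)/91 = 91/91 = 1

Summary (fraction, with percent):

explained: PC1 0.6044 (60.44%), PC2 0.3297 (32.97%), PC3 0.0659 (6.59%);  cumulative: 0.6044, 0.9341, 1


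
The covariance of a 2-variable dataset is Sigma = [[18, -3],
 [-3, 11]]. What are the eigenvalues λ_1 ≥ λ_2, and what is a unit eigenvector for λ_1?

Step 1 — characteristic polynomial of 2×2 Sigma:
  det(Sigma - λI) = λ² - trace · λ + det = 0.
  trace = 18 + 11 = 29, det = 18·11 - (-3)² = 189.
Step 2 — discriminant:
  Δ = trace² - 4·det = 841 - 756 = 85.
Step 3 — eigenvalues:
  λ = (trace ± √Δ)/2 = (29 ± 9.2195)/2,
  λ_1 = 19.1098,  λ_2 = 9.8902.

Step 4 — unit eigenvector for λ_1: solve (Sigma - λ_1 I)v = 0. First row:
  (18 - 19.1098)·v_x + (-3)·v_y = 0, i.e. (-1.1098)·v_x + (-3)·v_y = 0,
  so v ∝ (b, λ_1 - a) = (-3, 1.1098); multiply by -1 so the first entry is positive: u = (3, -1.1098).
  ||u|| = √((3)² + (-1.1098)²) = √(10.2316) ≈ 3.1987,
  v_1 = u/||u|| ≈ (0.9379, -0.3469) (||v_1|| = 1).

λ_1 = 19.1098,  λ_2 = 9.8902;  v_1 ≈ (0.9379, -0.3469)


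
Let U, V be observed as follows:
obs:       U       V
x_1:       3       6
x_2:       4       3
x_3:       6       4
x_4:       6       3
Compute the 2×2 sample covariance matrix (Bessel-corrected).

Step 1 — column means:
  mean(U) = (3 + 4 + 6 + 6) / 4 = 19/4 = 4.75
  mean(V) = (6 + 3 + 4 + 3) / 4 = 16/4 = 4

Step 2 — sample covariance S[i,j] = (1/(n-1)) · Σ_k (x_{k,i} - mean_i) · (x_{k,j} - mean_j), with n-1 = 3.
  S[U,U] = ((-1.75)·(-1.75) + (-0.75)·(-0.75) + (1.25)·(1.25) + (1.25)·(1.25)) / 3 = 6.75/3 = 2.25
  S[U,V] = ((-1.75)·(2) + (-0.75)·(-1) + (1.25)·(0) + (1.25)·(-1)) / 3 = -4/3 = -1.3333
  S[V,V] = ((2)·(2) + (-1)·(-1) + (0)·(0) + (-1)·(-1)) / 3 = 6/3 = 2

S is symmetric (S[j,i] = S[i,j]). Assembling:

S = [[2.25, -1.3333],
 [-1.3333, 2]]


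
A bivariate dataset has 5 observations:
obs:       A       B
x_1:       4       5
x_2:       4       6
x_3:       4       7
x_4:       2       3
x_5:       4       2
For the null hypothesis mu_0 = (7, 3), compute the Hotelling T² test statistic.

Step 1 — sample mean vector:
  mean(A) = (4 + 4 + 4 + 2 + 4) / 5 = 18/5 = 3.6
  mean(B) = (5 + 6 + 7 + 3 + 2) / 5 = 23/5 = 4.6
  x̄ = (3.6, 4.6),  deviation x̄ - mu_0 = (3.6, 4.6) - (7, 3) = (-3.4, 1.6).

Step 2 — sample covariance matrix, S[i,j] = (1/(n-1)) · Σ_k (x_{k,i} - mean_i) · (x_{k,j} - mean_j), divisor n-1 = 4:
  S[A,A] = ((0.4)·(0.4) + (0.4)·(0.4) + (0.4)·(0.4) + (-1.6)·(-1.6) + (0.4)·(0.4)) / 4 = 3.2/4 = 0.8
  S[A,B] = ((0.4)·(0.4) + (0.4)·(1.4) + (0.4)·(2.4) + (-1.6)·(-1.6) + (0.4)·(-2.6)) / 4 = 3.2/4 = 0.8
  S[B,B] = ((0.4)·(0.4) + (1.4)·(1.4) + (2.4)·(2.4) + (-1.6)·(-1.6) + (-2.6)·(-2.6)) / 4 = 17.2/4 = 4.3
  S = [[0.8, 0.8],
 [0.8, 4.3]].

Step 3 — invert S. det(S) = 0.8·4.3 - (0.8)² = 2.8.
  S^{-1} = (1/det) · [[d, -b], [-b, a]] = [[1.5357, -0.2857],
 [-0.2857, 0.2857]].

Step 4 — quadratic form (x̄ - mu_0)^T · S^{-1} · (x̄ - mu_0):
  S^{-1} · (x̄ - mu_0) = (-5.6786, 1.4286),
  (x̄ - mu_0)^T · [...] = (-3.4)·(-5.6786) + (1.6)·(1.4286) = 21.5929.

Step 5 — scale by n: T² = 5 · 21.5929 = 107.9643.

T² ≈ 107.9643


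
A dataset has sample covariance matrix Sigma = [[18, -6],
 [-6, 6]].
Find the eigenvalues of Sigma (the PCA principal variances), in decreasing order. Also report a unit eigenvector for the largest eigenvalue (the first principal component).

Step 1 — characteristic polynomial of 2×2 Sigma:
  det(Sigma - λI) = λ² - trace · λ + det = 0.
  trace = 18 + 6 = 24, det = 18·6 - (-6)² = 72.
Step 2 — discriminant:
  Δ = trace² - 4·det = 576 - 288 = 288.
Step 3 — eigenvalues:
  λ = (trace ± √Δ)/2 = (24 ± 16.9706)/2,
  λ_1 = 20.4853,  λ_2 = 3.5147.

Step 4 — unit eigenvector for λ_1: solve (Sigma - λ_1 I)v = 0. First row:
  (18 - 20.4853)·v_x + (-6)·v_y = 0, i.e. (-2.4853)·v_x + (-6)·v_y = 0,
  so v ∝ (b, λ_1 - a) = (-6, 2.4853); multiply by -1 so the first entry is positive: u = (6, -2.4853).
  ||u|| = √((6)² + (-2.4853)²) = √(42.1766) ≈ 6.4944,
  v_1 = u/||u|| ≈ (0.9239, -0.3827) (||v_1|| = 1).

λ_1 = 20.4853,  λ_2 = 3.5147;  v_1 ≈ (0.9239, -0.3827)


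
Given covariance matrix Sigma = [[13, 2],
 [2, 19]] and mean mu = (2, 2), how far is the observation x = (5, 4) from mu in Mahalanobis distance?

Step 1 — centre the observation: (x - mu) = (3, 2).

Step 2 — invert Sigma. det(Sigma) = 13·19 - (2)² = 243.
  Sigma^{-1} = (1/det) · [[d, -b], [-b, a]] = [[0.0782, -0.0082],
 [-0.0082, 0.0535]].

Step 3 — form the quadratic (x - mu)^T · Sigma^{-1} · (x - mu):
  Sigma^{-1} · (x - mu) = (0.2181, 0.0823).
  (x - mu)^T · [Sigma^{-1} · (x - mu)] = (3)·(0.2181) + (2)·(0.0823) = 0.8189.

Step 4 — take square root: d = √(0.8189) ≈ 0.9049.

d(x, mu) = √(0.8189) ≈ 0.9049


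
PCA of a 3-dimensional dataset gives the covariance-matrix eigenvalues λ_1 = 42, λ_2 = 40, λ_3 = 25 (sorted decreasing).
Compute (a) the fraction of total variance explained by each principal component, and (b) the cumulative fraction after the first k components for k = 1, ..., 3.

Step 1 — total variance = trace(Sigma) = Σ λ_i = 42 + 40 + 25 = 107.

Step 2 — fraction explained by component i = λ_i / Σ λ:
  PC1: 42/107 = 0.3925
  PC2: 40/107 = 0.3738
  PC3: 25/107 = 0.2336

Step 3 — cumulative fraction after k components = (λ_1 + ... + λ_k) / Σ λ:
  k = 1: 42/107 = 0.3925
  k = 2: (42 + 40)/107 = 82/107 = 0.7664
  k = 3: (42 + 40 + 25)/107 = 107/107 = 1

Summary (fraction, with percent):

explained: PC1 0.3925 (39.25%), PC2 0.3738 (37.38%), PC3 0.2336 (23.36%);  cumulative: 0.3925, 0.7664, 1


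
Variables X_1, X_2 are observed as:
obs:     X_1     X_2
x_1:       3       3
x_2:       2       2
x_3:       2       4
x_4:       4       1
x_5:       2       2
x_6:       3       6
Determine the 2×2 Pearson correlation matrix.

Step 1 — column means:
  mean(X_1) = (3 + 2 + 2 + 4 + 2 + 3) / 6 = 16/6 = 2.6667
  mean(X_2) = (3 + 2 + 4 + 1 + 2 + 6) / 6 = 18/6 = 3

Step 2 — sample variances and covariances s[i,j] = (1/(n-1)) · Σ_k (x_{k,i} - mean_i) · (x_{k,j} - mean_j), with n-1 = 5:
  s[X_1,X_1] = ((0.3333)·(0.3333) + (-0.6667)·(-0.6667) + (-0.6667)·(-0.6667) + (1.3333)·(1.3333) + (-0.6667)·(-0.6667) + (0.3333)·(0.3333)) / 5 = 3.3333/5 = 0.6667
  s[X_1,X_2] = ((0.3333)·(0) + (-0.6667)·(-1) + (-0.6667)·(1) + (1.3333)·(-2) + (-0.6667)·(-1) + (0.3333)·(3)) / 5 = -1/5 = -0.2
  s[X_2,X_2] = ((0)·(0) + (-1)·(-1) + (1)·(1) + (-2)·(-2) + (-1)·(-1) + (3)·(3)) / 5 = 16/5 = 3.2
  Sample standard deviations s_i = √(s[i,i]):
  s(X_1) = √(0.6667) = 0.8165
  s(X_2) = √(3.2) = 1.7889

Step 3 — r_{ij} = s_{ij} / (s_i · s_j):
  r[X_1,X_1] = 1 (diagonal).
  r[X_1,X_2] = -0.2 / (0.8165 · 1.7889) = -0.2 / 1.4606 = -0.1369
  r[X_2,X_2] = 1 (diagonal).

R is symmetric with unit diagonal. Assembling:

R = [[1, -0.1369],
 [-0.1369, 1]]


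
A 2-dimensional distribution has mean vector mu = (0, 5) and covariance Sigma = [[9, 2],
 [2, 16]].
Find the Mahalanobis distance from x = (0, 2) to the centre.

Step 1 — centre the observation: (x - mu) = (0, -3).

Step 2 — invert Sigma. det(Sigma) = 9·16 - (2)² = 140.
  Sigma^{-1} = (1/det) · [[d, -b], [-b, a]] = [[0.1143, -0.0143],
 [-0.0143, 0.0643]].

Step 3 — form the quadratic (x - mu)^T · Sigma^{-1} · (x - mu):
  Sigma^{-1} · (x - mu) = (0.0429, -0.1929).
  (x - mu)^T · [Sigma^{-1} · (x - mu)] = (0)·(0.0429) + (-3)·(-0.1929) = 0.5786.

Step 4 — take square root: d = √(0.5786) ≈ 0.7606.

d(x, mu) = √(0.5786) ≈ 0.7606


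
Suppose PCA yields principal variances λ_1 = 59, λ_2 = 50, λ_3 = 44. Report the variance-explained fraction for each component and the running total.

Step 1 — total variance = trace(Sigma) = Σ λ_i = 59 + 50 + 44 = 153.

Step 2 — fraction explained by component i = λ_i / Σ λ:
  PC1: 59/153 = 0.3856
  PC2: 50/153 = 0.3268
  PC3: 44/153 = 0.2876

Step 3 — cumulative fraction after k components = (λ_1 + ... + λ_k) / Σ λ:
  k = 1: 59/153 = 0.3856
  k = 2: (59 + 50)/153 = 109/153 = 0.7124
  k = 3: (59 + 50 + 44)/153 = 153/153 = 1

Summary (fraction, with percent):

explained: PC1 0.3856 (38.56%), PC2 0.3268 (32.68%), PC3 0.2876 (28.76%);  cumulative: 0.3856, 0.7124, 1


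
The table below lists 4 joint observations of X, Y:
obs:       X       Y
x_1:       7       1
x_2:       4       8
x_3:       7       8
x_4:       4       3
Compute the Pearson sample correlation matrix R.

Step 1 — column means:
  mean(X) = (7 + 4 + 7 + 4) / 4 = 22/4 = 5.5
  mean(Y) = (1 + 8 + 8 + 3) / 4 = 20/4 = 5

Step 2 — sample variances and covariances s[i,j] = (1/(n-1)) · Σ_k (x_{k,i} - mean_i) · (x_{k,j} - mean_j), with n-1 = 3:
  s[X,X] = ((1.5)·(1.5) + (-1.5)·(-1.5) + (1.5)·(1.5) + (-1.5)·(-1.5)) / 3 = 9/3 = 3
  s[X,Y] = ((1.5)·(-4) + (-1.5)·(3) + (1.5)·(3) + (-1.5)·(-2)) / 3 = -3/3 = -1
  s[Y,Y] = ((-4)·(-4) + (3)·(3) + (3)·(3) + (-2)·(-2)) / 3 = 38/3 = 12.6667
  Sample standard deviations s_i = √(s[i,i]):
  s(X) = √(3) = 1.7321
  s(Y) = √(12.6667) = 3.559

Step 3 — r_{ij} = s_{ij} / (s_i · s_j):
  r[X,X] = 1 (diagonal).
  r[X,Y] = -1 / (1.7321 · 3.559) = -1 / 6.1644 = -0.1622
  r[Y,Y] = 1 (diagonal).

R is symmetric with unit diagonal. Assembling:

R = [[1, -0.1622],
 [-0.1622, 1]]
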